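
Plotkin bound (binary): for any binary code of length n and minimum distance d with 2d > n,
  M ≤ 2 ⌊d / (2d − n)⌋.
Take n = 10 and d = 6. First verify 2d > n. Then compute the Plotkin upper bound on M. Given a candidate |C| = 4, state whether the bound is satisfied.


Plotkin bound M ≤ 6; given |C| = 4 ≤ bound (satisfied).

Check applicability: 2d = 12, n = 10.
2d − n = 2 > 0, so Plotkin applies.
Compute d/(2d−n) = 6/2 ≈ 3.0000.
⌊d/(2d−n)⌋ = 3.
Plotkin bound: M ≤ 2·3 = 6.
Given |C| = 4, check: satisfied.
This |C| is below the Plotkin bound.


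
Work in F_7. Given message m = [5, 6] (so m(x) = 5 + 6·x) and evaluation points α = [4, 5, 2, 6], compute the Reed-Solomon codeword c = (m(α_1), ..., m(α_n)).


c = [1, 0, 3, 6]

Message polynomial: m(x) = 5 + 6·x (mod 7).
For each evaluation point α_i, compute m(α_i) mod 7:
  α_1 = 4: Horner steps 6 → 1, so m(4) = 1.
  α_2 = 5: Horner steps 6 → 0, so m(5) = 0.
  α_3 = 2: Horner steps 6 → 3, so m(2) = 3.
  α_4 = 6: Horner steps 6 → 6, so m(6) = 6.
Codeword c = [1, 0, 3, 6] ∈ F_7^4.


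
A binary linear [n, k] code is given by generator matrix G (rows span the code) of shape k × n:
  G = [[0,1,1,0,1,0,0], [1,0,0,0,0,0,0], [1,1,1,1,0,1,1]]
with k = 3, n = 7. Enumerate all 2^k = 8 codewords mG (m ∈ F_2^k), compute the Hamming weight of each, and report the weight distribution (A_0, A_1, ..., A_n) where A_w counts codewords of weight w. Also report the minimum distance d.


Weight distribution: A_0 = 1, A_1 = 1, A_3 = 1, A_4 = 2, A_5 = 2, A_6 = 1. Minimum distance d = 1.

Enumerate all 2^3 = 8 messages m ∈ F_2^3.
For each, compute codeword c = mG in F_2^7, then tally its weight.
  m = 000 → c = 0000000, weight = 0.
  m = 100 → c = 0110100, weight = 3.
  m = 010 → c = 1000000, weight = 1.
  m = 110 → c = 1110100, weight = 4.
  m = 001 → c = 1111011, weight = 6.
  m = 101 → c = 1001111, weight = 5.
  m = 011 → c = 0111011, weight = 5.
  m = 111 → c = 0001111, weight = 4.
Tally weights:
  weight 0: 1 codewords.
  weight 1: 1 codewords.
  weight 3: 1 codewords.
  weight 4: 2 codewords.
  weight 5: 2 codewords.
  weight 6: 1 codewords.
Minimum distance d = smallest w > 0 with A_w > 0 = 1.
Sanity: Σ A_w = 8 = 2^3 = 8 ✓.


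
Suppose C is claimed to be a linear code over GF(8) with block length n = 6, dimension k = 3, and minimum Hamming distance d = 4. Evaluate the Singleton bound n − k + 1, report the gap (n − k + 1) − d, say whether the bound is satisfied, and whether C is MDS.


Singleton RHS = n − k + 1 = 4, slack = 0, bound satisfied, MDS.

Singleton bound: d ≤ n − k + 1.
Here n = 6, k = 3, so n − k + 1 = 4.
Given d = 4, check d ≤ 4: YES.
Slack = (n − k + 1) − d = 0.
The code is MDS (slack = 0).
Description: the claimed parameters are [6, 3, 4]_8; such a code would be MDS (meets Singleton bound).


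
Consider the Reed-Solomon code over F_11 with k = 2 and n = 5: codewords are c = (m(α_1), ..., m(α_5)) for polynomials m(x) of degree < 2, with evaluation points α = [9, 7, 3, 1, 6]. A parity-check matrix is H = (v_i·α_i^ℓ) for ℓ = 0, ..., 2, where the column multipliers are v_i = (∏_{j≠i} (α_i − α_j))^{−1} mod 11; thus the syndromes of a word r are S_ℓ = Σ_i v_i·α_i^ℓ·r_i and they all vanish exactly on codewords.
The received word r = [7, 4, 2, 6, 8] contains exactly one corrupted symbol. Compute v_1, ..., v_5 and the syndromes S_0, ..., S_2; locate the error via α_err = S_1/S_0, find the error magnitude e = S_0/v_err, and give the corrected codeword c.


S = (7, 10, 8), error at position 3, error magnitude e = 4, c = [7, 4, 9, 6, 8].

Step 1: column multipliers v_i = (∏_{j≠i}(α_i − α_j))^{−1} mod 11.
  i = 1 (α = 9): (9−7)(9−3)(9−1)(9−6) = 2·6·8·3 = 288 ≡ 2, so v_1 = 2^{−1} = 6 (mod 11).
  i = 2 (α = 7): (7−9)(7−3)(7−1)(7−6) = (−2)·4·6·1 = −48 ≡ 7, so v_2 = 7^{−1} = 8 (mod 11).
  i = 3 (α = 3): (3−9)(3−7)(3−1)(3−6) = (−6)·(−4)·2·(−3) = −144 ≡ 10, so v_3 = 10^{−1} = 10 (mod 11).
  i = 4 (α = 1): (1−9)(1−7)(1−3)(1−6) = (−8)·(−6)·(−2)·(−5) = 480 ≡ 7, so v_4 = 7^{−1} = 8 (mod 11).
  i = 5 (α = 6): (6−9)(6−7)(6−3)(6−1) = (−3)·(−1)·3·5 = 45 ≡ 1, so v_5 = 1^{−1} = 1 (mod 11).
  v = [6, 8, 10, 8, 1].
Step 2: syndromes of r = [7, 4, 2, 6, 8] (all sums mod 11).
  S_0 = Σ v_i r_i = 6·7 + 8·4 + 10·2 + 8·6 + 1·8 = 150 ≡ 7.
  S_1 = Σ v_i α_i r_i = 6·9·7 + 8·7·4 + 10·3·2 + 8·1·6 + 1·6·8 = 758 ≡ 10.
  α_i^2 mod 11 = [4, 5, 9, 1, 3].
  S_2 = Σ v_i α_i^2 r_i = 6·4·7 + 8·5·4 + 10·9·2 + 8·1·6 + 1·3·8 = 580 ≡ 8.
  S = (7, 10, 8) ≠ 0, so r is not a codeword (an error is present).
Step 3: locate the error. For a single error e at position i, S_ℓ = v_i·e·α_i^ℓ, so α_err = S_1/S_0.
  S_0^{−1} = 7^{−1} = 8 (mod 11), so α_err = 10·8 = 80 ≡ 3 = α_3. Error position i = 3.
  Consistency check: S_2/S_1 = 8·10 = 80 ≡ 3 = α_err ✓ (single-error assumption holds).
Step 4: error magnitude e = S_0/v_3 = S_0·∏_{j≠3}(α_3 − α_j) = 7·10 = 70 ≡ 4 (mod 11).
Step 5: correct position 3: c_3 = r_3 − e = 2 − 4 ≡ 9 (mod 11). Hence c = [7, 4, 9, 6, 8].
  Check: interpolating c through the α_i gives m(x) = 10 + 7·x (degree < 2) with m(α_i) = c_i for every i, so c is indeed a codeword.


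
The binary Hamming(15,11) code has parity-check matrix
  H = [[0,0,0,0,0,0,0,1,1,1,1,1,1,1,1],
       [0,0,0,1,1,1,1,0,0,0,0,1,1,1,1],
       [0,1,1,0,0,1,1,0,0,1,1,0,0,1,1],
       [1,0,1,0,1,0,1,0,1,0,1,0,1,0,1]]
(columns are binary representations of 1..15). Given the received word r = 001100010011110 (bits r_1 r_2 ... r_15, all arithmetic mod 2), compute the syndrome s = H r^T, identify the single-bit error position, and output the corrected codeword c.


s = (1, 0, 1, 1)^T, error position = 11, corrected codeword c = 001100010001110

Compute s = H r^T mod 2 one row at a time:
  s_1 = 1 + 0 + 0 + 1 + 1 + 1 + 1 + 0 = 5 ≡ 1 (mod 2).
  s_2 = 1 + 0 + 0 + 0 + 1 + 1 + 1 + 0 = 4 ≡ 0 (mod 2).
  s_3 = 0 + 1 + 0 + 0 + 0 + 1 + 1 + 0 = 3 ≡ 1 (mod 2).
  s_4 = 0 + 1 + 0 + 0 + 0 + 1 + 1 + 0 = 3 ≡ 1 (mod 2).
s = (1, 0, 1, 1)^T — this equals column 11 of H (binary 1011), so error is at position 11.
Correct: flip bit 11 of r = 001100010011110 to get c = 001100010001110.


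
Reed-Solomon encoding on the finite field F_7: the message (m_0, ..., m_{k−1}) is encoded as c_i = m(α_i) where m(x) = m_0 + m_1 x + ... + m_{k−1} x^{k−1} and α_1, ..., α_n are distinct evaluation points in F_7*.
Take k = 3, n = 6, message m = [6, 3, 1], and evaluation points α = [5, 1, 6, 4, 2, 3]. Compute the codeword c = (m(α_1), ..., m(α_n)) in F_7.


c = [4, 3, 4, 6, 2, 3]

Message polynomial: m(x) = 6 + 3·x + 1·x^2 (mod 7).
For each evaluation point α_i, compute m(α_i) mod 7:
  α_1 = 5: Horner steps 1 → 1 → 4, so m(5) = 4.
  α_2 = 1: Horner steps 1 → 4 → 3, so m(1) = 3.
  α_3 = 6: Horner steps 1 → 2 → 4, so m(6) = 4.
  α_4 = 4: Horner steps 1 → 0 → 6, so m(4) = 6.
  α_5 = 2: Horner steps 1 → 5 → 2, so m(2) = 2.
  α_6 = 3: Horner steps 1 → 6 → 3, so m(3) = 3.
Codeword c = [4, 3, 4, 6, 2, 3] ∈ F_7^6.


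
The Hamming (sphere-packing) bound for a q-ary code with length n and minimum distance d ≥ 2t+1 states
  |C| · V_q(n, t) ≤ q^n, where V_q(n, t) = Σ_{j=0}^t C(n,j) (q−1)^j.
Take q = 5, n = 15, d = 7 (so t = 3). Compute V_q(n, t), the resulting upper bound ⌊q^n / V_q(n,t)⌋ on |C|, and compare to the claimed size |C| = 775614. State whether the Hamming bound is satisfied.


V_q(n, t) = 30861, q^n = 30517578125, Hamming bound = 988871, |C| = 775614 ≤ bound (satisfied).

Step 1: Compute V_q(n, t) = Σ_{j=0}^3 C(n, j) (q−1)^j.
  j = 0: C(15,0)·(4)^0 = 1·1 = 1.
  j = 1: C(15,1)·(4)^1 = 15·4 = 60.
  j = 2: C(15,2)·(4)^2 = 105·16 = 1680.
  j = 3: C(15,3)·(4)^3 = 455·64 = 29120.
  V_q(n, t) = 1 + 60 + 1680 + 29120 = 30861.
Step 2: q^n = 5^15 = 30517578125.
Step 3: Hamming bound ⌊q^n / V_q(n,t)⌋ = ⌊30517578125/30861⌋ = 988871.
Step 4: Compare |C| = 775614 to 988871: satisfied.
The claimed |C| lies below the Hamming bound.


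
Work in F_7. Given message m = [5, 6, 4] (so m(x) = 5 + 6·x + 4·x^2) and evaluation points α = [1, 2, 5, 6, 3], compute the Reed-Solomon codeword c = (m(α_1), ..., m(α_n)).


c = [1, 5, 2, 3, 3]

Message polynomial: m(x) = 5 + 6·x + 4·x^2 (mod 7).
For each evaluation point α_i, compute m(α_i) mod 7:
  α_1 = 1: Horner steps 4 → 3 → 1, so m(1) = 1.
  α_2 = 2: Horner steps 4 → 0 → 5, so m(2) = 5.
  α_3 = 5: Horner steps 4 → 5 → 2, so m(5) = 2.
  α_4 = 6: Horner steps 4 → 2 → 3, so m(6) = 3.
  α_5 = 3: Horner steps 4 → 4 → 3, so m(3) = 3.
Codeword c = [1, 5, 2, 3, 3] ∈ F_7^5.


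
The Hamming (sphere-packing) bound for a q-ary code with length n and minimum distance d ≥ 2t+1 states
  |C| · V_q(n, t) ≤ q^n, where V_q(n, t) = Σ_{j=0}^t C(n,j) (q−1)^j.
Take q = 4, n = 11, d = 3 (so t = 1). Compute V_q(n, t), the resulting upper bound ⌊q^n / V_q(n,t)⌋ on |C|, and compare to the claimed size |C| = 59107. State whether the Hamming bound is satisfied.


V_q(n, t) = 34, q^n = 4194304, Hamming bound = 123361, |C| = 59107 ≤ bound (satisfied).

Step 1: Compute V_q(n, t) = Σ_{j=0}^1 C(n, j) (q−1)^j.
  j = 0: C(11,0)·(3)^0 = 1·1 = 1.
  j = 1: C(11,1)·(3)^1 = 11·3 = 33.
  V_q(n, t) = 1 + 33 = 34.
Step 2: q^n = 4^11 = 4194304.
Step 3: Hamming bound ⌊q^n / V_q(n,t)⌋ = ⌊4194304/34⌋ = 123361.
Step 4: Compare |C| = 59107 to 123361: satisfied.
The claimed |C| lies below the Hamming bound.


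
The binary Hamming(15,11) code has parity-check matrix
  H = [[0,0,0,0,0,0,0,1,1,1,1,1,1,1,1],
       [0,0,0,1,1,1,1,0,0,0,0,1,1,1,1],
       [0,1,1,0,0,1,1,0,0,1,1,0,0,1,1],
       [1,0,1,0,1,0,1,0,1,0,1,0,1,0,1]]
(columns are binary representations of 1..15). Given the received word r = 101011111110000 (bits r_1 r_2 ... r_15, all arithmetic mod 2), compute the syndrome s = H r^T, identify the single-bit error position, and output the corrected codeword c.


s = (0, 1, 1, 0)^T, error position = 6, corrected codeword c = 101010111110000

Compute s = H r^T mod 2 one row at a time:
  s_1 = 1 + 1 + 1 + 1 + 0 + 0 + 0 + 0 = 4 ≡ 0 (mod 2).
  s_2 = 0 + 1 + 1 + 1 + 0 + 0 + 0 + 0 = 3 ≡ 1 (mod 2).
  s_3 = 0 + 1 + 1 + 1 + 1 + 1 + 0 + 0 = 5 ≡ 1 (mod 2).
  s_4 = 1 + 1 + 1 + 1 + 1 + 1 + 0 + 0 = 6 ≡ 0 (mod 2).
s = (0, 1, 1, 0)^T — this equals column 6 of H (binary 0110), so error is at position 6.
Correct: flip bit 6 of r = 101011111110000 to get c = 101010111110000.


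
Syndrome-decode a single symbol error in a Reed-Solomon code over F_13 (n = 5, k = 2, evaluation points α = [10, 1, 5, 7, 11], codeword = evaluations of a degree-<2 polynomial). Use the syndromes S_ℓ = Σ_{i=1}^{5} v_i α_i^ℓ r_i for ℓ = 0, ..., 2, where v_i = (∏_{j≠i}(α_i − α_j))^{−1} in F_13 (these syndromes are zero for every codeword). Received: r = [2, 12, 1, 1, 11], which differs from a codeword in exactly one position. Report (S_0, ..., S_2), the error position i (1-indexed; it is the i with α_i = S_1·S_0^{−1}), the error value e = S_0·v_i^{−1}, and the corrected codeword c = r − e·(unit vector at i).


S = (10, 11, 3), error at position 3, error magnitude e = 5, c = [2, 12, 9, 1, 11].

Step 1: column multipliers v_i = (∏_{j≠i}(α_i − α_j))^{−1} mod 13.
  i = 1 (α = 10): (10−1)(10−5)(10−7)(10−11) = 9·5·3·(−1) = −135 ≡ 8, so v_1 = 8^{−1} = 5 (mod 13).
  i = 2 (α = 1): (1−10)(1−5)(1−7)(1−11) = (−9)·(−4)·(−6)·(−10) = 2160 ≡ 2, so v_2 = 2^{−1} = 7 (mod 13).
  i = 3 (α = 5): (5−10)(5−1)(5−7)(5−11) = (−5)·4·(−2)·(−6) = −240 ≡ 7, so v_3 = 7^{−1} = 2 (mod 13).
  i = 4 (α = 7): (7−10)(7−1)(7−5)(7−11) = (−3)·6·2·(−4) = 144 ≡ 1, so v_4 = 1^{−1} = 1 (mod 13).
  i = 5 (α = 11): (11−10)(11−1)(11−5)(11−7) = 1·10·6·4 = 240 ≡ 6, so v_5 = 6^{−1} = 11 (mod 13).
  v = [5, 7, 2, 1, 11].
Step 2: syndromes of r = [2, 12, 1, 1, 11] (all sums mod 13).
  S_0 = Σ v_i r_i = 5·2 + 7·12 + 2·1 + 1·1 + 11·11 = 218 ≡ 10.
  S_1 = Σ v_i α_i r_i = 5·10·2 + 7·1·12 + 2·5·1 + 1·7·1 + 11·11·11 = 1532 ≡ 11.
  α_i^2 mod 13 = [9, 1, 12, 10, 4].
  S_2 = Σ v_i α_i^2 r_i = 5·9·2 + 7·1·12 + 2·12·1 + 1·10·1 + 11·4·11 = 692 ≡ 3.
  S = (10, 11, 3) ≠ 0, so r is not a codeword (an error is present).
Step 3: locate the error. For a single error e at position i, S_ℓ = v_i·e·α_i^ℓ, so α_err = S_1/S_0.
  S_0^{−1} = 10^{−1} = 4 (mod 13), so α_err = 11·4 = 44 ≡ 5 = α_3. Error position i = 3.
  Consistency check: S_2/S_1 = 3·6 = 18 ≡ 5 = α_err ✓ (single-error assumption holds).
Step 4: error magnitude e = S_0/v_3 = S_0·∏_{j≠3}(α_3 − α_j) = 10·7 = 70 ≡ 5 (mod 13).
Step 5: correct position 3: c_3 = r_3 − e = 1 − 5 ≡ 9 (mod 13). Hence c = [2, 12, 9, 1, 11].
  Check: interpolating c through the α_i gives m(x) = 3 + 9·x (degree < 2) with m(α_i) = c_i for every i, so c is indeed a codeword.


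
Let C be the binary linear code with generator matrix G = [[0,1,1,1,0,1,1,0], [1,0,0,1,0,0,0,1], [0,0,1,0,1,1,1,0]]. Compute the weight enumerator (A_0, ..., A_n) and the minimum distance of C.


Weight distribution: A_0 = 1, A_3 = 2, A_4 = 2, A_5 = 1, A_6 = 1, A_7 = 1. Minimum distance d = 3.

Enumerate all 2^3 = 8 messages m ∈ F_2^3.
For each, compute codeword c = mG in F_2^8, then tally its weight.
  m = 000 → c = 00000000, weight = 0.
  m = 100 → c = 01110110, weight = 5.
  m = 010 → c = 10010001, weight = 3.
  m = 110 → c = 11100111, weight = 6.
  m = 001 → c = 00101110, weight = 4.
  m = 101 → c = 01011000, weight = 3.
  m = 011 → c = 10111111, weight = 7.
  m = 111 → c = 11001001, weight = 4.
Tally weights:
  weight 0: 1 codewords.
  weight 3: 2 codewords.
  weight 4: 2 codewords.
  weight 5: 1 codewords.
  weight 6: 1 codewords.
  weight 7: 1 codewords.
Minimum distance d = smallest w > 0 with A_w > 0 = 3.
Sanity: Σ A_w = 8 = 2^3 = 8 ✓.


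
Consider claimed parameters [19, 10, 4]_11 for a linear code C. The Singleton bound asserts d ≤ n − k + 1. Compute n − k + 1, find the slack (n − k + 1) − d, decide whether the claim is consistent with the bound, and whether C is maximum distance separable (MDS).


Singleton RHS = n − k + 1 = 10, slack = 6, bound satisfied, not MDS.

Singleton bound: d ≤ n − k + 1.
Here n = 19, k = 10, so n − k + 1 = 10.
Given d = 4, check d ≤ 10: YES.
Slack = (n − k + 1) − d = 6.
The code is NOT MDS (slack = 6 > 0).
Description: the claimed parameters are [19, 10, 4]_11; such a code would be non-MDS.


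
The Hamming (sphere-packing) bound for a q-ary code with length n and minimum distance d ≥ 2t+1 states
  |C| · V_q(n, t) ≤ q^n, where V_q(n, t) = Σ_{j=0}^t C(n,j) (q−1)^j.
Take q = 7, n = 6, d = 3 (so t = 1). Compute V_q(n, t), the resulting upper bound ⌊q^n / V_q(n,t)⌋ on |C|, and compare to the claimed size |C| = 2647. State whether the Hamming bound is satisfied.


V_q(n, t) = 37, q^n = 117649, Hamming bound = 3179, |C| = 2647 ≤ bound (satisfied).

Step 1: Compute V_q(n, t) = Σ_{j=0}^1 C(n, j) (q−1)^j.
  j = 0: C(6,0)·(6)^0 = 1·1 = 1.
  j = 1: C(6,1)·(6)^1 = 6·6 = 36.
  V_q(n, t) = 1 + 36 = 37.
Step 2: q^n = 7^6 = 117649.
Step 3: Hamming bound ⌊q^n / V_q(n,t)⌋ = ⌊117649/37⌋ = 3179.
Step 4: Compare |C| = 2647 to 3179: satisfied.
The claimed |C| lies below the Hamming bound.


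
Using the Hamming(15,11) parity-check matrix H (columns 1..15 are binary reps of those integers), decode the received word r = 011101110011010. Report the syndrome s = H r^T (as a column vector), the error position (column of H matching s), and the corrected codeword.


s = (0, 1, 0, 1)^T, error position = 5, corrected codeword c = 011111110011010

Compute s = H r^T mod 2 one row at a time:
  s_1 = 1 + 0 + 0 + 1 + 1 + 0 + 1 + 0 = 4 ≡ 0 (mod 2).
  s_2 = 1 + 0 + 1 + 1 + 1 + 0 + 1 + 0 = 5 ≡ 1 (mod 2).
  s_3 = 1 + 1 + 1 + 1 + 0 + 1 + 1 + 0 = 6 ≡ 0 (mod 2).
  s_4 = 0 + 1 + 0 + 1 + 0 + 1 + 0 + 0 = 3 ≡ 1 (mod 2).
s = (0, 1, 0, 1)^T — this equals column 5 of H (binary 0101), so error is at position 5.
Correct: flip bit 5 of r = 011101110011010 to get c = 011111110011010.


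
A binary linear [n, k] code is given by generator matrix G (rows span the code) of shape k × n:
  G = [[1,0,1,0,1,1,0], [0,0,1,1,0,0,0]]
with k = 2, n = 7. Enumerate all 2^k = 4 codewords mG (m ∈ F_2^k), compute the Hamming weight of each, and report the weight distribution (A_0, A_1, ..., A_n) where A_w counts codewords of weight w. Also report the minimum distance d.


Weight distribution: A_0 = 1, A_2 = 1, A_4 = 2. Minimum distance d = 2.

Enumerate all 2^2 = 4 messages m ∈ F_2^2.
For each, compute codeword c = mG in F_2^7, then tally its weight.
  m = 00 → c = 0000000, weight = 0.
  m = 10 → c = 1010110, weight = 4.
  m = 01 → c = 0011000, weight = 2.
  m = 11 → c = 1001110, weight = 4.
Tally weights:
  weight 0: 1 codewords.
  weight 2: 1 codewords.
  weight 4: 2 codewords.
Minimum distance d = smallest w > 0 with A_w > 0 = 2.
Sanity: Σ A_w = 4 = 2^2 = 4 ✓.


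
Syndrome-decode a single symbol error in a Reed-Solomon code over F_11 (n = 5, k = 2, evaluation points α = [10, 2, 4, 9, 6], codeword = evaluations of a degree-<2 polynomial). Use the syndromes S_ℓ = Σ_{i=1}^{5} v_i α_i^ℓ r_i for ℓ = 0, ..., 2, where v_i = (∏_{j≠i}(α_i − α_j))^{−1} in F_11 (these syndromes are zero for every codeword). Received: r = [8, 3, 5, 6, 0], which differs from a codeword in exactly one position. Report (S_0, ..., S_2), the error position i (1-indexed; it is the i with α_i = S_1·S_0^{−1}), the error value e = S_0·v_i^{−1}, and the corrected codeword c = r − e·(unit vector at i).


S = (9, 3, 1), error at position 3, error magnitude e = 9, c = [8, 3, 7, 6, 0].

Step 1: column multipliers v_i = (∏_{j≠i}(α_i − α_j))^{−1} mod 11.
  i = 1 (α = 10): (10−2)(10−4)(10−9)(10−6) = 8·6·1·4 = 192 ≡ 5, so v_1 = 5^{−1} = 9 (mod 11).
  i = 2 (α = 2): (2−10)(2−4)(2−9)(2−6) = (−8)·(−2)·(−7)·(−4) = 448 ≡ 8, so v_2 = 8^{−1} = 7 (mod 11).
  i = 3 (α = 4): (4−10)(4−2)(4−9)(4−6) = (−6)·2·(−5)·(−2) = −120 ≡ 1, so v_3 = 1^{−1} = 1 (mod 11).
  i = 4 (α = 9): (9−10)(9−2)(9−4)(9−6) = (−1)·7·5·3 = −105 ≡ 5, so v_4 = 5^{−1} = 9 (mod 11).
  i = 5 (α = 6): (6−10)(6−2)(6−4)(6−9) = (−4)·4·2·(−3) = 96 ≡ 8, so v_5 = 8^{−1} = 7 (mod 11).
  v = [9, 7, 1, 9, 7].
Step 2: syndromes of r = [8, 3, 5, 6, 0] (all sums mod 11).
  S_0 = Σ v_i r_i = 9·8 + 7·3 + 1·5 + 9·6 + 7·0 = 152 ≡ 9.
  S_1 = Σ v_i α_i r_i = 9·10·8 + 7·2·3 + 1·4·5 + 9·9·6 + 7·6·0 = 1268 ≡ 3.
  α_i^2 mod 11 = [1, 4, 5, 4, 3].
  S_2 = Σ v_i α_i^2 r_i = 9·1·8 + 7·4·3 + 1·5·5 + 9·4·6 + 7·3·0 = 397 ≡ 1.
  S = (9, 3, 1) ≠ 0, so r is not a codeword (an error is present).
Step 3: locate the error. For a single error e at position i, S_ℓ = v_i·e·α_i^ℓ, so α_err = S_1/S_0.
  S_0^{−1} = 9^{−1} = 5 (mod 11), so α_err = 3·5 = 15 ≡ 4 = α_3. Error position i = 3.
  Consistency check: S_2/S_1 = 1·4 = 4 ≡ 4 = α_err ✓ (single-error assumption holds).
Step 4: error magnitude e = S_0/v_3 = S_0·∏_{j≠3}(α_3 − α_j) = 9·1 = 9 ≡ 9 (mod 11).
Step 5: correct position 3: c_3 = r_3 − e = 5 − 9 ≡ 7 (mod 11). Hence c = [8, 3, 7, 6, 0].
  Check: interpolating c through the α_i gives m(x) = 10 + 2·x (degree < 2) with m(α_i) = c_i for every i, so c is indeed a codeword.


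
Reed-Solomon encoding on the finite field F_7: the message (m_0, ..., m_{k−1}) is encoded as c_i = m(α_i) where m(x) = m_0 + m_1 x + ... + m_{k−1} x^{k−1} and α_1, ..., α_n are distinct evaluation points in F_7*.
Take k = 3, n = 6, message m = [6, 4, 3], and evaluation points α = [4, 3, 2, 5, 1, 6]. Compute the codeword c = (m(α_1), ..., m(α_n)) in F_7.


c = [0, 3, 5, 3, 6, 5]

Message polynomial: m(x) = 6 + 4·x + 3·x^2 (mod 7).
For each evaluation point α_i, compute m(α_i) mod 7:
  α_1 = 4: Horner steps 3 → 2 → 0, so m(4) = 0.
  α_2 = 3: Horner steps 3 → 6 → 3, so m(3) = 3.
  α_3 = 2: Horner steps 3 → 3 → 5, so m(2) = 5.
  α_4 = 5: Horner steps 3 → 5 → 3, so m(5) = 3.
  α_5 = 1: Horner steps 3 → 0 → 6, so m(1) = 6.
  α_6 = 6: Horner steps 3 → 1 → 5, so m(6) = 5.
Codeword c = [0, 3, 5, 3, 6, 5] ∈ F_7^6.


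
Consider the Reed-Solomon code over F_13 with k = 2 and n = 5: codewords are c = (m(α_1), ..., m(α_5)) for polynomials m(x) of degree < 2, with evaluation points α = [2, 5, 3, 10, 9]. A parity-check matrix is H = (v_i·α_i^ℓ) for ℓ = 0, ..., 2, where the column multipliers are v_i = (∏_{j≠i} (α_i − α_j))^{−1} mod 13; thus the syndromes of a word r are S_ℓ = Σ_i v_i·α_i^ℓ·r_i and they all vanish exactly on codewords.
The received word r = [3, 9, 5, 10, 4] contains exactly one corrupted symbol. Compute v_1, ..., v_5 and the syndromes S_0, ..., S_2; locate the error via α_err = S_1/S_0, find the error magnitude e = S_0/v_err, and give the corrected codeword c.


S = (8, 2, 7), error at position 4, error magnitude e = 4, c = [3, 9, 5, 6, 4].

Step 1: column multipliers v_i = (∏_{j≠i}(α_i − α_j))^{−1} mod 13.
  i = 1 (α = 2): (2−5)(2−3)(2−10)(2−9) = (−3)·(−1)·(−8)·(−7) = 168 ≡ 12, so v_1 = 12^{−1} = 12 (mod 13).
  i = 2 (α = 5): (5−2)(5−3)(5−10)(5−9) = 3·2·(−5)·(−4) = 120 ≡ 3, so v_2 = 3^{−1} = 9 (mod 13).
  i = 3 (α = 3): (3−2)(3−5)(3−10)(3−9) = 1·(−2)·(−7)·(−6) = −84 ≡ 7, so v_3 = 7^{−1} = 2 (mod 13).
  i = 4 (α = 10): (10−2)(10−5)(10−3)(10−9) = 8·5·7·1 = 280 ≡ 7, so v_4 = 7^{−1} = 2 (mod 13).
  i = 5 (α = 9): (9−2)(9−5)(9−3)(9−10) = 7·4·6·(−1) = −168 ≡ 1, so v_5 = 1^{−1} = 1 (mod 13).
  v = [12, 9, 2, 2, 1].
Step 2: syndromes of r = [3, 9, 5, 10, 4] (all sums mod 13).
  S_0 = Σ v_i r_i = 12·3 + 9·9 + 2·5 + 2·10 + 1·4 = 151 ≡ 8.
  S_1 = Σ v_i α_i r_i = 12·2·3 + 9·5·9 + 2·3·5 + 2·10·10 + 1·9·4 = 743 ≡ 2.
  α_i^2 mod 13 = [4, 12, 9, 9, 3].
  S_2 = Σ v_i α_i^2 r_i = 12·4·3 + 9·12·9 + 2·9·5 + 2·9·10 + 1·3·4 = 1398 ≡ 7.
  S = (8, 2, 7) ≠ 0, so r is not a codeword (an error is present).
Step 3: locate the error. For a single error e at position i, S_ℓ = v_i·e·α_i^ℓ, so α_err = S_1/S_0.
  S_0^{−1} = 8^{−1} = 5 (mod 13), so α_err = 2·5 = 10 ≡ 10 = α_4. Error position i = 4.
  Consistency check: S_2/S_1 = 7·7 = 49 ≡ 10 = α_err ✓ (single-error assumption holds).
Step 4: error magnitude e = S_0/v_4 = S_0·∏_{j≠4}(α_4 − α_j) = 8·7 = 56 ≡ 4 (mod 13).
Step 5: correct position 4: c_4 = r_4 − e = 10 − 4 ≡ 6 (mod 13). Hence c = [3, 9, 5, 6, 4].
  Check: interpolating c through the α_i gives m(x) = 12 + 2·x (degree < 2) with m(α_i) = c_i for every i, so c is indeed a codeword.


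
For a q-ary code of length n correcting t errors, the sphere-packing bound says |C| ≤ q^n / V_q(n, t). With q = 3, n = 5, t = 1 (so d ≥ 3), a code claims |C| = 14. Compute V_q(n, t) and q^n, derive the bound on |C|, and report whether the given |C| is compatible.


V_q(n, t) = 11, q^n = 243, Hamming bound = 22, |C| = 14 ≤ bound (satisfied).

Step 1: Compute V_q(n, t) = Σ_{j=0}^1 C(n, j) (q−1)^j.
  j = 0: C(5,0)·(2)^0 = 1·1 = 1.
  j = 1: C(5,1)·(2)^1 = 5·2 = 10.
  V_q(n, t) = 1 + 10 = 11.
Step 2: q^n = 3^5 = 243.
Step 3: Hamming bound ⌊q^n / V_q(n,t)⌋ = ⌊243/11⌋ = 22.
Step 4: Compare |C| = 14 to 22: satisfied.
The claimed |C| lies below the Hamming bound.


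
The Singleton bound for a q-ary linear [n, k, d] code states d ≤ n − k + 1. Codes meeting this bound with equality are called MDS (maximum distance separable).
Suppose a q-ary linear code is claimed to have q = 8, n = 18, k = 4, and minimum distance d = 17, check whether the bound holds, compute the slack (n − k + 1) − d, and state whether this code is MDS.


Singleton RHS = n − k + 1 = 15, slack = -2, bound violated (no such code; not MDS).

Singleton bound: d ≤ n − k + 1.
Here n = 18, k = 4, so n − k + 1 = 15.
Given d = 17, check d ≤ 15: NO.
Slack = (n − k + 1) − d = -2.
The slack is negative: d = 17 exceeds n − k + 1 = 15 by 2, so the Singleton bound is violated and no linear [18, 4, 17]_8 code can exist. In particular it is not MDS (MDS requires d = n − k + 1 exactly).
Description: the claimed parameters are [18, 4, 17]_8; such a code would be impossible (violates the Singleton bound).


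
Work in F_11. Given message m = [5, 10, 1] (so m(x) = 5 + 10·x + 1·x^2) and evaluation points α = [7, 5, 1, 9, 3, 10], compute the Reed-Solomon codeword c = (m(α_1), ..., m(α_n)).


c = [3, 3, 5, 0, 0, 7]

Message polynomial: m(x) = 5 + 10·x + 1·x^2 (mod 11).
For each evaluation point α_i, compute m(α_i) mod 11:
  α_1 = 7: Horner steps 1 → 6 → 3, so m(7) = 3.
  α_2 = 5: Horner steps 1 → 4 → 3, so m(5) = 3.
  α_3 = 1: Horner steps 1 → 0 → 5, so m(1) = 5.
  α_4 = 9: Horner steps 1 → 8 → 0, so m(9) = 0.
  α_5 = 3: Horner steps 1 → 2 → 0, so m(3) = 0.
  α_6 = 10: Horner steps 1 → 9 → 7, so m(10) = 7.
Codeword c = [3, 3, 5, 0, 0, 7] ∈ F_11^6.


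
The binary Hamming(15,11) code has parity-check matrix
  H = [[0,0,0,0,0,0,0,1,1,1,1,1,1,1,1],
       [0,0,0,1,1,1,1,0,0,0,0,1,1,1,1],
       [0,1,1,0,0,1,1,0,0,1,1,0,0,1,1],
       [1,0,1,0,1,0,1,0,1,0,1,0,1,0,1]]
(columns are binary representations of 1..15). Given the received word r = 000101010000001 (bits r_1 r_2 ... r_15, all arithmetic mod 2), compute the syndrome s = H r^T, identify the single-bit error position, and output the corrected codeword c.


s = (0, 1, 0, 1)^T, error position = 5, corrected codeword c = 000111010000001

Compute s = H r^T mod 2 one row at a time:
  s_1 = 1 + 0 + 0 + 0 + 0 + 0 + 0 + 1 = 2 ≡ 0 (mod 2).
  s_2 = 1 + 0 + 1 + 0 + 0 + 0 + 0 + 1 = 3 ≡ 1 (mod 2).
  s_3 = 0 + 0 + 1 + 0 + 0 + 0 + 0 + 1 = 2 ≡ 0 (mod 2).
  s_4 = 0 + 0 + 0 + 0 + 0 + 0 + 0 + 1 = 1 ≡ 1 (mod 2).
s = (0, 1, 0, 1)^T — this equals column 5 of H (binary 0101), so error is at position 5.
Correct: flip bit 5 of r = 000101010000001 to get c = 000111010000001.


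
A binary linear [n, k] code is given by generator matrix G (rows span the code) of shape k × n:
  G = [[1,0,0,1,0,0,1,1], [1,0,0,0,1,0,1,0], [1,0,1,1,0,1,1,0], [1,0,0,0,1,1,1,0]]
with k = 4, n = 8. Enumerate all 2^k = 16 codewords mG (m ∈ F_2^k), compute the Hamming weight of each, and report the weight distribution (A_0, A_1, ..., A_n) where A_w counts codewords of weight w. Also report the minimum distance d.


Weight distribution: A_0 = 1, A_1 = 1, A_2 = 1, A_3 = 4, A_4 = 5, A_5 = 3, A_6 = 1. Minimum distance d = 1.

Enumerate all 2^4 = 16 messages m ∈ F_2^4.
For each, compute codeword c = mG in F_2^8, then tally its weight.
  m = 0000 → c = 00000000, weight = 0.
  m = 1000 → c = 10010011, weight = 4.
  m = 0100 → c = 10001010, weight = 3.
  m = 1100 → c = 00011001, weight = 3.
  m = 0010 → c = 10110110, weight = 5.
  m = 1010 → c = 00100101, weight = 3.
  m = 0110 → c = 00111100, weight = 4.
  m = 1110 → c = 10101111, weight = 6.
  m = 0001 → c = 10001110, weight = 4.
  m = 1001 → c = 00011101, weight = 4.
  m = 0101 → c = 00000100, weight = 1.
  m = 1101 → c = 10010111, weight = 5.
  m = 0011 → c = 00111000, weight = 3.
  m = 1011 → c = 10101011, weight = 5.
  m = 0111 → c = 10110010, weight = 4.
  m = 1111 → c = 00100001, weight = 2.
Tally weights:
  weight 0: 1 codewords.
  weight 1: 1 codewords.
  weight 2: 1 codewords.
  weight 3: 4 codewords.
  weight 4: 5 codewords.
  weight 5: 3 codewords.
  weight 6: 1 codewords.
Minimum distance d = smallest w > 0 with A_w > 0 = 1.
Sanity: Σ A_w = 16 = 2^4 = 16 ✓.


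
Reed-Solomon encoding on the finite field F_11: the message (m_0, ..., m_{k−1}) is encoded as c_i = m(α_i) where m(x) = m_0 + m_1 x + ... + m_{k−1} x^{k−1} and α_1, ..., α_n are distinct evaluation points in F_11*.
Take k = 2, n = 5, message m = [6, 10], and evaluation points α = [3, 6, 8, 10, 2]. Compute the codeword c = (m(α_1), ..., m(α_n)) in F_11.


c = [3, 0, 9, 7, 4]

Message polynomial: m(x) = 6 + 10·x (mod 11).
For each evaluation point α_i, compute m(α_i) mod 11:
  α_1 = 3: Horner steps 10 → 3, so m(3) = 3.
  α_2 = 6: Horner steps 10 → 0, so m(6) = 0.
  α_3 = 8: Horner steps 10 → 9, so m(8) = 9.
  α_4 = 10: Horner steps 10 → 7, so m(10) = 7.
  α_5 = 2: Horner steps 10 → 4, so m(2) = 4.
Codeword c = [3, 0, 9, 7, 4] ∈ F_11^5.


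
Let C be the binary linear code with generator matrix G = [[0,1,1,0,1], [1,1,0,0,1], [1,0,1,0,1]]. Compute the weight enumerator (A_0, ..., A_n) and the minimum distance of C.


Weight distribution: A_0 = 1, A_1 = 1, A_2 = 3, A_3 = 3. Minimum distance d = 1.

Enumerate all 2^3 = 8 messages m ∈ F_2^3.
For each, compute codeword c = mG in F_2^5, then tally its weight.
  m = 000 → c = 00000, weight = 0.
  m = 100 → c = 01101, weight = 3.
  m = 010 → c = 11001, weight = 3.
  m = 110 → c = 10100, weight = 2.
  m = 001 → c = 10101, weight = 3.
  m = 101 → c = 11000, weight = 2.
  m = 011 → c = 01100, weight = 2.
  m = 111 → c = 00001, weight = 1.
Tally weights:
  weight 0: 1 codewords.
  weight 1: 1 codewords.
  weight 2: 3 codewords.
  weight 3: 3 codewords.
Minimum distance d = smallest w > 0 with A_w > 0 = 1.
Sanity: Σ A_w = 8 = 2^3 = 8 ✓.


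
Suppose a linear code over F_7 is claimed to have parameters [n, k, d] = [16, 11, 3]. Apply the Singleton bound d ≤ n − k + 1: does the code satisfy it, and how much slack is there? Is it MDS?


Singleton RHS = n − k + 1 = 6, slack = 3, bound satisfied, not MDS.

Singleton bound: d ≤ n − k + 1.
Here n = 16, k = 11, so n − k + 1 = 6.
Given d = 3, check d ≤ 6: YES.
Slack = (n − k + 1) − d = 3.
The code is NOT MDS (slack = 3 > 0).
Description: the claimed parameters are [16, 11, 3]_7; such a code would be non-MDS.


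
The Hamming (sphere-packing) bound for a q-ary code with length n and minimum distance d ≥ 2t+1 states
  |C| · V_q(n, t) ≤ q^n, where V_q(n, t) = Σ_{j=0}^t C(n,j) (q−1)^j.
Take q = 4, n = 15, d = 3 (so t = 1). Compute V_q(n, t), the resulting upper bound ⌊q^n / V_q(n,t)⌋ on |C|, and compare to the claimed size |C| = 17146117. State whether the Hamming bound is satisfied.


V_q(n, t) = 46, q^n = 1073741824, Hamming bound = 23342213, |C| = 17146117 ≤ bound (satisfied).

Step 1: Compute V_q(n, t) = Σ_{j=0}^1 C(n, j) (q−1)^j.
  j = 0: C(15,0)·(3)^0 = 1·1 = 1.
  j = 1: C(15,1)·(3)^1 = 15·3 = 45.
  V_q(n, t) = 1 + 45 = 46.
Step 2: q^n = 4^15 = 1073741824.
Step 3: Hamming bound ⌊q^n / V_q(n,t)⌋ = ⌊1073741824/46⌋ = 23342213.
Step 4: Compare |C| = 17146117 to 23342213: satisfied.
The claimed |C| lies below the Hamming bound.


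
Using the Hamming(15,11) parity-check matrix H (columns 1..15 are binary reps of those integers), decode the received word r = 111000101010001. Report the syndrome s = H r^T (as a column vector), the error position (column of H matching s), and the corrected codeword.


s = (1, 0, 1, 0)^T, error position = 10, corrected codeword c = 111000101110001

Compute s = H r^T mod 2 one row at a time:
  s_1 = 0 + 1 + 0 + 1 + 0 + 0 + 0 + 1 = 3 ≡ 1 (mod 2).
  s_2 = 0 + 0 + 0 + 1 + 0 + 0 + 0 + 1 = 2 ≡ 0 (mod 2).
  s_3 = 1 + 1 + 0 + 1 + 0 + 1 + 0 + 1 = 5 ≡ 1 (mod 2).
  s_4 = 1 + 1 + 0 + 1 + 1 + 1 + 0 + 1 = 6 ≡ 0 (mod 2).
s = (1, 0, 1, 0)^T — this equals column 10 of H (binary 1010), so error is at position 10.
Correct: flip bit 10 of r = 111000101010001 to get c = 111000101110001.


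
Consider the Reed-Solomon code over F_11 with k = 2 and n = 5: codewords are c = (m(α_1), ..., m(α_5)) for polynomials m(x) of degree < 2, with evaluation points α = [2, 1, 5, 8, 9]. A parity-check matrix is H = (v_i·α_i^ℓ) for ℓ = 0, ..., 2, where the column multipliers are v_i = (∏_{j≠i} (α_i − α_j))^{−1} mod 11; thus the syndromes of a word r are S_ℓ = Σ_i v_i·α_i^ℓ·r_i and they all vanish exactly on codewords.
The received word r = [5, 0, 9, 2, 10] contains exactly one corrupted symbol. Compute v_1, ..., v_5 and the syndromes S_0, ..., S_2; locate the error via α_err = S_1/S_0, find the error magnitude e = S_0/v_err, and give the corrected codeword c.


S = (9, 4, 3), error at position 5, error magnitude e = 3, c = [5, 0, 9, 2, 7].

Step 1: column multipliers v_i = (∏_{j≠i}(α_i − α_j))^{−1} mod 11.
  i = 1 (α = 2): (2−1)(2−5)(2−8)(2−9) = 1·(−3)·(−6)·(−7) = −126 ≡ 6, so v_1 = 6^{−1} = 2 (mod 11).
  i = 2 (α = 1): (1−2)(1−5)(1−8)(1−9) = (−1)·(−4)·(−7)·(−8) = 224 ≡ 4, so v_2 = 4^{−1} = 3 (mod 11).
  i = 3 (α = 5): (5−2)(5−1)(5−8)(5−9) = 3·4·(−3)·(−4) = 144 ≡ 1, so v_3 = 1^{−1} = 1 (mod 11).
  i = 4 (α = 8): (8−2)(8−1)(8−5)(8−9) = 6·7·3·(−1) = −126 ≡ 6, so v_4 = 6^{−1} = 2 (mod 11).
  i = 5 (α = 9): (9−2)(9−1)(9−5)(9−8) = 7·8·4·1 = 224 ≡ 4, so v_5 = 4^{−1} = 3 (mod 11).
  v = [2, 3, 1, 2, 3].
Step 2: syndromes of r = [5, 0, 9, 2, 10] (all sums mod 11).
  S_0 = Σ v_i r_i = 2·5 + 3·0 + 1·9 + 2·2 + 3·10 = 53 ≡ 9.
  S_1 = Σ v_i α_i r_i = 2·2·5 + 3·1·0 + 1·5·9 + 2·8·2 + 3·9·10 = 367 ≡ 4.
  α_i^2 mod 11 = [4, 1, 3, 9, 4].
  S_2 = Σ v_i α_i^2 r_i = 2·4·5 + 3·1·0 + 1·3·9 + 2·9·2 + 3·4·10 = 223 ≡ 3.
  S = (9, 4, 3) ≠ 0, so r is not a codeword (an error is present).
Step 3: locate the error. For a single error e at position i, S_ℓ = v_i·e·α_i^ℓ, so α_err = S_1/S_0.
  S_0^{−1} = 9^{−1} = 5 (mod 11), so α_err = 4·5 = 20 ≡ 9 = α_5. Error position i = 5.
  Consistency check: S_2/S_1 = 3·3 = 9 ≡ 9 = α_err ✓ (single-error assumption holds).
Step 4: error magnitude e = S_0/v_5 = S_0·∏_{j≠5}(α_5 − α_j) = 9·4 = 36 ≡ 3 (mod 11).
Step 5: correct position 5: c_5 = r_5 − e = 10 − 3 ≡ 7 (mod 11). Hence c = [5, 0, 9, 2, 7].
  Check: interpolating c through the α_i gives m(x) = 6 + 5·x (degree < 2) with m(α_i) = c_i for every i, so c is indeed a codeword.


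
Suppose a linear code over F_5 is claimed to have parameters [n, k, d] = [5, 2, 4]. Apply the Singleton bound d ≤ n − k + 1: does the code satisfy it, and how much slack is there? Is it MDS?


Singleton RHS = n − k + 1 = 4, slack = 0, bound satisfied, MDS.

Singleton bound: d ≤ n − k + 1.
Here n = 5, k = 2, so n − k + 1 = 4.
Given d = 4, check d ≤ 4: YES.
Slack = (n − k + 1) − d = 0.
The code is MDS (slack = 0).
Description: the claimed parameters are [5, 2, 4]_5; such a code would be MDS (meets Singleton bound).


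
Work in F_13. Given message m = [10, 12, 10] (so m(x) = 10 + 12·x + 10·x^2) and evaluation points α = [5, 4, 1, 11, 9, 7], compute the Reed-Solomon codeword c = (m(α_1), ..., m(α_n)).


c = [8, 10, 6, 0, 5, 12]

Message polynomial: m(x) = 10 + 12·x + 10·x^2 (mod 13).
For each evaluation point α_i, compute m(α_i) mod 13:
  α_1 = 5: Horner steps 10 → 10 → 8, so m(5) = 8.
  α_2 = 4: Horner steps 10 → 0 → 10, so m(4) = 10.
  α_3 = 1: Horner steps 10 → 9 → 6, so m(1) = 6.
  α_4 = 11: Horner steps 10 → 5 → 0, so m(11) = 0.
  α_5 = 9: Horner steps 10 → 11 → 5, so m(9) = 5.
  α_6 = 7: Horner steps 10 → 4 → 12, so m(7) = 12.
Codeword c = [8, 10, 6, 0, 5, 12] ∈ F_13^6.


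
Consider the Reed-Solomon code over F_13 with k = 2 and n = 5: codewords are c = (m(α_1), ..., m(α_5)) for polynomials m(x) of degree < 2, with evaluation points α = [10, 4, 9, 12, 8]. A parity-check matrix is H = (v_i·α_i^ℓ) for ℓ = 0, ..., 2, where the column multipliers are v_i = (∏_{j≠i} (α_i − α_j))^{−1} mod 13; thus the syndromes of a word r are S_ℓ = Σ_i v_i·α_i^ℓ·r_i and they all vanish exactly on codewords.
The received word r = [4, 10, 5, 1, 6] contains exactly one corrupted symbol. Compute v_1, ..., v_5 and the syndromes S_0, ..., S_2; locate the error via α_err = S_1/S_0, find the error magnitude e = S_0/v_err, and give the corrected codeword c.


S = (9, 4, 9), error at position 4, error magnitude e = 12, c = [4, 10, 5, 2, 6].

Step 1: column multipliers v_i = (∏_{j≠i}(α_i − α_j))^{−1} mod 13.
  i = 1 (α = 10): (10−4)(10−9)(10−12)(10−8) = 6·1·(−2)·2 = −24 ≡ 2, so v_1 = 2^{−1} = 7 (mod 13).
  i = 2 (α = 4): (4−10)(4−9)(4−12)(4−8) = (−6)·(−5)·(−8)·(−4) = 960 ≡ 11, so v_2 = 11^{−1} = 6 (mod 13).
  i = 3 (α = 9): (9−10)(9−4)(9−12)(9−8) = (−1)·5·(−3)·1 = 15 ≡ 2, so v_3 = 2^{−1} = 7 (mod 13).
  i = 4 (α = 12): (12−10)(12−4)(12−9)(12−8) = 2·8·3·4 = 192 ≡ 10, so v_4 = 10^{−1} = 4 (mod 13).
  i = 5 (α = 8): (8−10)(8−4)(8−9)(8−12) = (−2)·4·(−1)·(−4) = −32 ≡ 7, so v_5 = 7^{−1} = 2 (mod 13).
  v = [7, 6, 7, 4, 2].
Step 2: syndromes of r = [4, 10, 5, 1, 6] (all sums mod 13).
  S_0 = Σ v_i r_i = 7·4 + 6·10 + 7·5 + 4·1 + 2·6 = 139 ≡ 9.
  S_1 = Σ v_i α_i r_i = 7·10·4 + 6·4·10 + 7·9·5 + 4·12·1 + 2·8·6 = 979 ≡ 4.
  α_i^2 mod 13 = [9, 3, 3, 1, 12].
  S_2 = Σ v_i α_i^2 r_i = 7·9·4 + 6·3·10 + 7·3·5 + 4·1·1 + 2·12·6 = 685 ≡ 9.
  S = (9, 4, 9) ≠ 0, so r is not a codeword (an error is present).
Step 3: locate the error. For a single error e at position i, S_ℓ = v_i·e·α_i^ℓ, so α_err = S_1/S_0.
  S_0^{−1} = 9^{−1} = 3 (mod 13), so α_err = 4·3 = 12 ≡ 12 = α_4. Error position i = 4.
  Consistency check: S_2/S_1 = 9·10 = 90 ≡ 12 = α_err ✓ (single-error assumption holds).
Step 4: error magnitude e = S_0/v_4 = S_0·∏_{j≠4}(α_4 − α_j) = 9·10 = 90 ≡ 12 (mod 13).
Step 5: correct position 4: c_4 = r_4 − e = 1 − 12 ≡ 2 (mod 13). Hence c = [4, 10, 5, 2, 6].
  Check: interpolating c through the α_i gives m(x) = 1 + 12·x (degree < 2) with m(α_i) = c_i for every i, so c is indeed a codeword.


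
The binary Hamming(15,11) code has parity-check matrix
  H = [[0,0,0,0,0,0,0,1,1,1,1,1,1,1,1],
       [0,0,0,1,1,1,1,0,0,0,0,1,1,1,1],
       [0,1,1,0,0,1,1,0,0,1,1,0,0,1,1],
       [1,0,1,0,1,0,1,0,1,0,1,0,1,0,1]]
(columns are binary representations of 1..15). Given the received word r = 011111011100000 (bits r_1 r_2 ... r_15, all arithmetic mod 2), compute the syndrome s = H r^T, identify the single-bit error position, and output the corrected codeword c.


s = (1, 1, 0, 1)^T, error position = 13, corrected codeword c = 011111011100100

Compute s = H r^T mod 2 one row at a time:
  s_1 = 1 + 1 + 1 + 0 + 0 + 0 + 0 + 0 = 3 ≡ 1 (mod 2).
  s_2 = 1 + 1 + 1 + 0 + 0 + 0 + 0 + 0 = 3 ≡ 1 (mod 2).
  s_3 = 1 + 1 + 1 + 0 + 1 + 0 + 0 + 0 = 4 ≡ 0 (mod 2).
  s_4 = 0 + 1 + 1 + 0 + 1 + 0 + 0 + 0 = 3 ≡ 1 (mod 2).
s = (1, 1, 0, 1)^T — this equals column 13 of H (binary 1101), so error is at position 13.
Correct: flip bit 13 of r = 011111011100000 to get c = 011111011100100.


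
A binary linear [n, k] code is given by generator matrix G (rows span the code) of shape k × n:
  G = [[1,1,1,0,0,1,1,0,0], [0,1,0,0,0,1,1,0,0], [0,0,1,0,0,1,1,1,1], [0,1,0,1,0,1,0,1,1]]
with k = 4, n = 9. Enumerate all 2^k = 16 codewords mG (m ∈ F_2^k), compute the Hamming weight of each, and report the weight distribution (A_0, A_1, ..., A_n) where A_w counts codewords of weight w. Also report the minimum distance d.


Weight distribution: A_0 = 1, A_2 = 1, A_3 = 3, A_4 = 5, A_5 = 4, A_6 = 1, A_7 = 1. Minimum distance d = 2.

Enumerate all 2^4 = 16 messages m ∈ F_2^4.
For each, compute codeword c = mG in F_2^9, then tally its weight.
  m = 0000 → c = 000000000, weight = 0.
  m = 1000 → c = 111001100, weight = 5.
  m = 0100 → c = 010001100, weight = 3.
  m = 1100 → c = 101000000, weight = 2.
  m = 0010 → c = 001001111, weight = 5.
  m = 1010 → c = 110000011, weight = 4.
  m = 0110 → c = 011000011, weight = 4.
  m = 1110 → c = 100001111, weight = 5.
  m = 0001 → c = 010101011, weight = 5.
  m = 1001 → c = 101100111, weight = 6.
  m = 0101 → c = 000100111, weight = 4.
  m = 1101 → c = 111101011, weight = 7.
  m = 0011 → c = 011100100, weight = 4.
  m = 1011 → c = 100101000, weight = 3.
  m = 0111 → c = 001101000, weight = 3.
  m = 1111 → c = 110100100, weight = 4.
Tally weights:
  weight 0: 1 codewords.
  weight 2: 1 codewords.
  weight 3: 3 codewords.
  weight 4: 5 codewords.
  weight 5: 4 codewords.
  weight 6: 1 codewords.
  weight 7: 1 codewords.
Minimum distance d = smallest w > 0 with A_w > 0 = 2.
Sanity: Σ A_w = 16 = 2^4 = 16 ✓.
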